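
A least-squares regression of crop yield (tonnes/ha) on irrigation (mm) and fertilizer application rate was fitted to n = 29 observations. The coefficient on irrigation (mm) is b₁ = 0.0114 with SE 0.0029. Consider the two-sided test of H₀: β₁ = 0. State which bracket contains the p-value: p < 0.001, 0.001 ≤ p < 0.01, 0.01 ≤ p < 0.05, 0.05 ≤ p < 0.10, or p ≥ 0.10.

t = 0.0114 / 0.0029 = 3.931.
df = n − k − 1 = 29 − 2 − 1 = 26.
Two-sided p = 2·P(T_{26} > |t|) ≈ 0.0006.
So p < 0.001.

p < 0.001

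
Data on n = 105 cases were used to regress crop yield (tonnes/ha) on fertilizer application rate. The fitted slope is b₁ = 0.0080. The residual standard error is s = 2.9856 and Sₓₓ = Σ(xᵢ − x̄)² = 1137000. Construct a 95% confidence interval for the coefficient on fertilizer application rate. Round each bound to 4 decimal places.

(0.0024, 0.0136)

SE(b₁) = s/√Sₓₓ = 2.9856/√1137000 = 0.00279996.
df = n − 2 = 103.
t* = t_{0.025, 103} = 1.983264.
Margin = t* × SE = 1.983264 × 0.00279996 = 0.005553.
CI: 0.0080 ± 0.005553 → (0.0024, 0.0136).
With 95% confidence, each one-unit increase in fertilizer application rate is associated with a change of between 0.0024 and 0.0136 tonnes/ha in crop yield.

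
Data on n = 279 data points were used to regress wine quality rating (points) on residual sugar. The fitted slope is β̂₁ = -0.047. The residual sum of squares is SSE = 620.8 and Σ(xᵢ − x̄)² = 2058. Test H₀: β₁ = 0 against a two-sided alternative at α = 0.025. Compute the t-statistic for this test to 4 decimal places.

MSE = SSE/(n − 2) = 620.8/277 = 2.24116.
SE(β̂₁) = √(MSE/Sₓₓ) = √(2.24116/2058) = 0.033.
t = -0.047 / 0.033 = -1.4242.
df = n − 2 = 277.
Two-sided p ≈ 0.1555, which is ≥ 0.025, so fail to reject H₀.
The data do not give significant evidence of an association between residual sugar and wine quality rating.

t = -1.4242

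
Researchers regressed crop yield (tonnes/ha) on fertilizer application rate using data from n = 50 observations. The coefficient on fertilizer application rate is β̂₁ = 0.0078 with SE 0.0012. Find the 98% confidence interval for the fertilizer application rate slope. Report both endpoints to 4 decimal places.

df = n − 2 = 50 − 2 = 48.
t* = t_{0.01, 48} = 2.406581.
Margin = t* × SE = 2.406581 × 0.0012 = 0.002888.
CI: 0.0078 ± 0.002888 → (0.0049, 0.0107).
With 98% confidence, each one-unit increase in fertilizer application rate is associated with a change of between 0.0049 and 0.0107 tonnes/ha in crop yield.

(0.0049, 0.0107)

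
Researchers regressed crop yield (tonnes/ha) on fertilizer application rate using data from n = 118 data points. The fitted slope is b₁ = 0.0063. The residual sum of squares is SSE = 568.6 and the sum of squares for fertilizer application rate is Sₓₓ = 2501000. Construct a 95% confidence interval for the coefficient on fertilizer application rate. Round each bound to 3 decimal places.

MSE = SSE/(n − 2) = 568.6/116 = 4.90172.
SE(b₁) = √(MSE/Sₓₓ) = √(4.90172/2501000) = 0.00139997.
df = n − 2 = 116.
t* = t_{0.025, 116} = 1.980626.
Margin = t* × SE = 1.980626 × 0.00139997 = 0.00277.
CI: 0.0063 ± 0.00277 → (0.004, 0.009).
With 95% confidence, each one-unit increase in fertilizer application rate is associated with a change of between 0.004 and 0.009 tonnes/ha in crop yield.

(0.004, 0.009)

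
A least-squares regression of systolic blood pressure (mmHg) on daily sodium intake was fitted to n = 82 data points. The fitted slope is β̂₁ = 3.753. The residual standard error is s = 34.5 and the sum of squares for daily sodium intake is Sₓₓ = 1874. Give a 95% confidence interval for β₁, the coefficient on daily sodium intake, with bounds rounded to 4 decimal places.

SE(β̂₁) = s/√Sₓₓ = 34.5/√1874 = 0.796956.
df = n − 2 = 80.
t* = t_{0.025, 80} = 1.990063.
Margin = t* × SE = 1.990063 × 0.796956 = 1.585993.
CI: 3.753 ± 1.585993 → (2.1670, 5.3390).
With 95% confidence, each one-unit increase in daily sodium intake is associated with a change of between 2.1670 and 5.3390 mmHg in systolic blood pressure.

(2.1670, 5.3390)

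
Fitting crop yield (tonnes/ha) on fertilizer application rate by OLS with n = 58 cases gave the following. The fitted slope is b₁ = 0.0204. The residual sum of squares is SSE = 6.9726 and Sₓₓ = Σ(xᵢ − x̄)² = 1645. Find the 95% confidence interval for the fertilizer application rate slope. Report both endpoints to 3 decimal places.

MSE = SSE/(n − 2) = 6.9726/56 = 0.124511.
SE(b₁) = √(MSE/Sₓₓ) = √(0.124511/1645) = 0.00870002.
df = n − 2 = 56.
t* = t_{0.025, 56} = 2.003241.
Margin = t* × SE = 2.003241 × 0.00870002 = 0.01743.
CI: 0.0204 ± 0.01743 → (0.003, 0.038).
With 95% confidence, each one-unit increase in fertilizer application rate is associated with a change of between 0.003 and 0.038 tonnes/ha in crop yield.

(0.003, 0.038)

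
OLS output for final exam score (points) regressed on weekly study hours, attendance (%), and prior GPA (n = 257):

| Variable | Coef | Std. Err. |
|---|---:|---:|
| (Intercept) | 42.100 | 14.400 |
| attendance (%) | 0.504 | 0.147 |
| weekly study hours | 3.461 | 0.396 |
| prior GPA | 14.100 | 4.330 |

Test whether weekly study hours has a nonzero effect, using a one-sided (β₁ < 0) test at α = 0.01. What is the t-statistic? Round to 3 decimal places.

t = 8.740

Read off: b = 3.461, SE = 0.396 for weekly study hours.
H₀: β₁ = 0 vs H₁: β₁ < 0.
t = 3.461 / 0.396 = 8.740.
df = n − k − 1 = 257 − 3 − 1 = 253.
One-sided p ≈ 1.0000, which is ≥ 0.01, so fail to reject H₀.
The data do not give significant evidence that the true slope on weekly study hours is negative, holding the other predictors fixed.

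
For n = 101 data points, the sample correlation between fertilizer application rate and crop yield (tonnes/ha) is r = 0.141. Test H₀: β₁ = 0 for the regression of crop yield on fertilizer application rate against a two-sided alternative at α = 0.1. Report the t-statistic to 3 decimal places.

t = 1.417

t = r·√(n − 2)/√(1 − r²) = 0.141·√99/√0.980119 = 1.417.
df = n − 2 = 99.
Two-sided p ≈ 0.1596, which is ≥ 0.1, so fail to reject H₀.
The data do not give significant evidence of a linear association between fertilizer application rate and crop yield.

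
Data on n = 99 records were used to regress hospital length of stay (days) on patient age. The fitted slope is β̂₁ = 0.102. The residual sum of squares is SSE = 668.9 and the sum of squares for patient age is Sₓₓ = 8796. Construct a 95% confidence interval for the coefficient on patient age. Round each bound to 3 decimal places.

MSE = SSE/(n − 2) = 668.9/97 = 6.89588.
SE(β̂₁) = √(MSE/Sₓₓ) = √(6.89588/8796) = 0.0279996.
df = n − 2 = 97.
t* = t_{0.025, 97} = 1.984723.
Margin = t* × SE = 1.984723 × 0.0279996 = 0.05557.
CI: 0.102 ± 0.05557 → (0.046, 0.158).
With 95% confidence, each one-unit increase in patient age is associated with a change of between 0.046 and 0.158 days in hospital length of stay.

(0.046, 0.158)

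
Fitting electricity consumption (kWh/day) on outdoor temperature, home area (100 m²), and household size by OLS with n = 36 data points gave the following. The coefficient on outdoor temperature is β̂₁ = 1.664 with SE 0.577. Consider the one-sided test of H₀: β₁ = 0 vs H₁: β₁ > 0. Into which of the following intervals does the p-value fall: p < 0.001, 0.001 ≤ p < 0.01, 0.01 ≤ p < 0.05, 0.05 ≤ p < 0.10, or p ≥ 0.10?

t = 1.664 / 0.577 = 2.884.
df = n − k − 1 = 36 − 3 − 1 = 32.
One-sided p = P(T_{32} > t) ≈ 0.0035.
So 0.001 ≤ p < 0.01.

0.001 ≤ p < 0.01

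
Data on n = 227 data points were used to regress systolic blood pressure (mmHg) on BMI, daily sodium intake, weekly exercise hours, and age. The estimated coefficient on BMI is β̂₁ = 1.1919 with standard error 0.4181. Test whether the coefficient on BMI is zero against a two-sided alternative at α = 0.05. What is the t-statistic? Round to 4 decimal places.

t = 2.8508

H₀: β₁ = 0 vs H₁: β₁ ≠ 0.
t = (β̂₁ − β₁⁰)/SE = 1.1919 / 0.4181 = 2.8508.
df = n − k − 1 = 227 − 4 − 1 = 222.
Two-sided p ≈ 0.0048, which is < 0.05, so reject H₀.
There is evidence that BMI is associated with systolic blood pressure, holding the other predictors fixed.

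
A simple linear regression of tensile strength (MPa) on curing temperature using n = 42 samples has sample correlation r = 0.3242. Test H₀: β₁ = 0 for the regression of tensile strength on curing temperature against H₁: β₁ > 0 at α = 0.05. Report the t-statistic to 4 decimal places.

t = r·√(n − 2)/√(1 − r²) = 0.3242·√40/√0.894894 = 2.1675.
df = n − 2 = 40.
One-sided p ≈ 0.0181, which is < 0.05, so reject H₀.
There is evidence of a linear association between curing temperature and tensile strength.

t = 2.1675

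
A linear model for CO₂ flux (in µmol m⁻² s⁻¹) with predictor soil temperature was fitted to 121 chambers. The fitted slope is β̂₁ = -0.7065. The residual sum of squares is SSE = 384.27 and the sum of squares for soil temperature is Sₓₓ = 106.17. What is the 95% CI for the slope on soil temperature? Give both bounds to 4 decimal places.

MSE = SSE/(n − 2) = 384.27/119 = 3.22916.
SE(β̂₁) = √(MSE/Sₓₓ) = √(3.22916/106.17) = 0.174399.
df = n − 2 = 119.
t* = t_{0.025, 119} = 1.9801.
Margin = t* × SE = 1.9801 × 0.174399 = 0.345327.
CI: -0.7065 ± 0.345327 → (-1.0518, -0.3612).
With 95% confidence, each one-unit increase in soil temperature is associated with a change of between -1.0518 and -0.3612 µmol m⁻² s⁻¹ in CO₂ flux.

(-1.0518, -0.3612)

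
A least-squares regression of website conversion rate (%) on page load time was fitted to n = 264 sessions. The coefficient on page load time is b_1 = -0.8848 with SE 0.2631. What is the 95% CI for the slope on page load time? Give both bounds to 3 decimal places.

(-1.403, -0.367)

df = n − 2 = 264 − 2 = 262.
t* = t_{0.025, 262} = 1.96906.
Margin = t* × SE = 1.96906 × 0.2631 = 0.51806.
CI: -0.8848 ± 0.51806 → (-1.403, -0.367).
With 95% confidence, each one-unit increase in page load time is associated with a change of between -1.403 and -0.367 % in website conversion rate.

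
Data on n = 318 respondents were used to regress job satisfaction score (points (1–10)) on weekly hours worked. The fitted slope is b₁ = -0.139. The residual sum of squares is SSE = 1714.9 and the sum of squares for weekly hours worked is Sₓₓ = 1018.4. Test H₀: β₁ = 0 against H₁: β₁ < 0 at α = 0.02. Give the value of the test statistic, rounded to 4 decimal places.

MSE = SSE/(n − 2) = 1714.9/316 = 5.4269.
SE(b₁) = √(MSE/Sₓₓ) = √(5.4269/1018.4) = 0.072999.
t = -0.139 / 0.072999 = -1.9041.
df = n − 2 = 316.
One-sided p ≈ 0.0289, which is ≥ 0.02, so fail to reject H₀.
The data do not give significant evidence that the true slope on weekly hours worked is negative.

t = -1.9041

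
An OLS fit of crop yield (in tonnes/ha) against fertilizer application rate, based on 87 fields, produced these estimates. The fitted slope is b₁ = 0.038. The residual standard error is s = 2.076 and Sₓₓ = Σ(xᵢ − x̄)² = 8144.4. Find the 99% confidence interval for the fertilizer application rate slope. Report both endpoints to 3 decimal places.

(-0.023, 0.099)

SE(b₁) = s/√Sₓₓ = 2.076/√8144.4 = 0.0230037.
df = n − 2 = 85.
t* = t_{0.005, 85} = 2.634914.
Margin = t* × SE = 2.634914 × 0.0230037 = 0.06061.
CI: 0.038 ± 0.06061 → (-0.023, 0.099).
With 99% confidence, each one-unit increase in fertilizer application rate is associated with a change of between -0.023 and 0.099 tonnes/ha in crop yield.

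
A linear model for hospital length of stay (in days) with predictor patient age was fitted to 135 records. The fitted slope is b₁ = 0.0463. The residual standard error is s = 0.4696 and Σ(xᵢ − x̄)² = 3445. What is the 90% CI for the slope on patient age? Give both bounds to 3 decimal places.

(0.033, 0.060)

SE(b₁) = s/√Sₓₓ = 0.4696/√3445 = 0.0080008.
df = n − 2 = 133.
t* = t_{0.05, 133} = 1.656391.
Margin = t* × SE = 1.656391 × 0.0080008 = 0.01325.
CI: 0.0463 ± 0.01325 → (0.033, 0.060).
With 90% confidence, each one-unit increase in patient age is associated with a change of between 0.033 and 0.060 days in hospital length of stay.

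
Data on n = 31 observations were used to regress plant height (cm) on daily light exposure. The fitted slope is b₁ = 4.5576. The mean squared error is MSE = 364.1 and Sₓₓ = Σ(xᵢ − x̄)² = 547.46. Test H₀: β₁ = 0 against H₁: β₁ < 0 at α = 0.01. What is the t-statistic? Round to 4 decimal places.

SE(b₁) = √(MSE/Sₓₓ) = √(364.1/547.46) = 0.815519.
t = 4.5576 / 0.815519 = 5.5886.
df = n − 2 = 29.
One-sided p ≈ 1.0000, which is ≥ 0.01, so fail to reject H₀.
The data do not give significant evidence that the true slope on daily light exposure is negative.

t = 5.5886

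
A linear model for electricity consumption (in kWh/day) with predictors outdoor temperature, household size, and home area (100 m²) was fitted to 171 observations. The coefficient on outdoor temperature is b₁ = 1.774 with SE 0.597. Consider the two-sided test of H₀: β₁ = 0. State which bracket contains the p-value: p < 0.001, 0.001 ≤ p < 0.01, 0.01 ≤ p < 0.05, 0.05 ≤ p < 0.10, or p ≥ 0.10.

t = 1.774 / 0.597 = 2.972.
df = n − k − 1 = 171 − 3 − 1 = 167.
Two-sided p = 2·P(T_{167} > |t|) ≈ 0.0034.
So 0.001 ≤ p < 0.01.

0.001 ≤ p < 0.01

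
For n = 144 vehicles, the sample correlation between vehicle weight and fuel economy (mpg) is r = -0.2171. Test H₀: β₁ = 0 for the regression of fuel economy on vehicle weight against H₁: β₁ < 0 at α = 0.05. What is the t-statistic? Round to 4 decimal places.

t = r·√(n − 2)/√(1 − r²) = -0.2171·√142/√0.952868 = -2.6503.
df = n − 2 = 142.
One-sided p ≈ 0.0045, which is < 0.05, so reject H₀.
There is evidence of a linear association between vehicle weight and fuel economy.

t = -2.6503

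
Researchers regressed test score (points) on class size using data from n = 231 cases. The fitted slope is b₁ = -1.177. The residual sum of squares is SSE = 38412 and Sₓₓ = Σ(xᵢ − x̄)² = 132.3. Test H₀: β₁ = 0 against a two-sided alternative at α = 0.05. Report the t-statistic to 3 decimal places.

MSE = SSE/(n − 2) = 38412/229 = 167.738.
SE(b₁) = √(MSE/Sₓₓ) = √(167.738/132.3) = 1.12599.
t = -1.177 / 1.12599 = -1.045.
df = n − 2 = 229.
Two-sided p ≈ 0.2970, which is ≥ 0.05, so fail to reject H₀.
The data do not give significant evidence of an association between class size and test score.

t = -1.045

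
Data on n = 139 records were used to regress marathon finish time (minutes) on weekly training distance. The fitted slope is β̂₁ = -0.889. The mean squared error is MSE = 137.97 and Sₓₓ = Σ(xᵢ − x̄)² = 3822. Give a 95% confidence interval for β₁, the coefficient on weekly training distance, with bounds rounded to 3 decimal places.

SE(β̂₁) = √(MSE/Sₓₓ) = √(137.97/3822) = 0.189997.
df = n − 2 = 137.
t* = t_{0.025, 137} = 1.977431.
Margin = t* × SE = 1.977431 × 0.189997 = 0.37571.
CI: -0.889 ± 0.37571 → (-1.265, -0.513).
With 95% confidence, each one-unit increase in weekly training distance is associated with a change of between -1.265 and -0.513 minutes in marathon finish time.

(-1.265, -0.513)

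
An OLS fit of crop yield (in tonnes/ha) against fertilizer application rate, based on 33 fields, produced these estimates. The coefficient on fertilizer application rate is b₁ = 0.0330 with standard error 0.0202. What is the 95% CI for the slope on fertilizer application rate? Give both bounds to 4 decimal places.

df = n − 2 = 33 − 2 = 31.
t* = t_{0.025, 31} = 2.039513.
Margin = t* × SE = 2.039513 × 0.0202 = 0.041198.
CI: 0.0330 ± 0.041198 → (-0.0082, 0.0742).
With 95% confidence, each one-unit increase in fertilizer application rate is associated with a change of between -0.0082 and 0.0742 tonnes/ha in crop yield.

(-0.0082, 0.0742)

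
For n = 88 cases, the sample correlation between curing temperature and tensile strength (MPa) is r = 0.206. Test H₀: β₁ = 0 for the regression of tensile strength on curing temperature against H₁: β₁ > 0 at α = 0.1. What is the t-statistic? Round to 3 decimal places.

t = r·√(n − 2)/√(1 − r²) = 0.206·√86/√0.957564 = 1.952.
df = n − 2 = 86.
One-sided p ≈ 0.0271, which is < 0.1, so reject H₀.
There is evidence of a linear association between curing temperature and tensile strength.

t = 1.952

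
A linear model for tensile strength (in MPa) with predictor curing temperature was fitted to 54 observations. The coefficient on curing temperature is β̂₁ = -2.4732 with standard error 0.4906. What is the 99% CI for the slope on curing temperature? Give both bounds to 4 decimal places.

(-3.7849, -1.1615)

df = n − 2 = 54 − 2 = 52.
t* = t_{0.005, 52} = 2.673734.
Margin = t* × SE = 2.673734 × 0.4906 = 1.311734.
CI: -2.4732 ± 1.311734 → (-3.7849, -1.1615).
With 99% confidence, each one-unit increase in curing temperature is associated with a change of between -3.7849 and -1.1615 MPa in tensile strength.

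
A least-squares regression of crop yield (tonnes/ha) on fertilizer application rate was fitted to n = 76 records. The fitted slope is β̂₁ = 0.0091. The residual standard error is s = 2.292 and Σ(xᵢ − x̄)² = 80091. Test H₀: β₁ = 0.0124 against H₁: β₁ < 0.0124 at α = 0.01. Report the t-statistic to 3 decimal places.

SE(β̂₁) = s/√Sₓₓ = 2.292/√80091 = 0.00809884.
t = (0.0091 − 0.0124) / 0.00809884 = -0.407.
df = n − 2 = 74.
One-sided p ≈ 0.3424, which is ≥ 0.01, so fail to reject H₀.
The data do not give significant evidence that the true slope on fertilizer application rate is below 0.0124 tonnes/ha per unit.

t = -0.407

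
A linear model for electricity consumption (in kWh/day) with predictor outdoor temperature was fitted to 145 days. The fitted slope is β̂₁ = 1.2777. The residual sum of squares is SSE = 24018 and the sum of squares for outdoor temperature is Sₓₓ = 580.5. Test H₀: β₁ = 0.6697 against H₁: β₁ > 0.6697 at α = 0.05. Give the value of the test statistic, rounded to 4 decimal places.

MSE = SSE/(n − 2) = 24018/143 = 167.958.
SE(β̂₁) = √(MSE/Sₓₓ) = √(167.958/580.5) = 0.537897.
t = (1.2777 − 0.6697) / 0.537897 = 1.1303.
df = n − 2 = 143.
One-sided p ≈ 0.1301, which is ≥ 0.05, so fail to reject H₀.
The data do not give significant evidence that the true slope on outdoor temperature exceeds 0.6697 kWh/day per unit.

t = 1.1303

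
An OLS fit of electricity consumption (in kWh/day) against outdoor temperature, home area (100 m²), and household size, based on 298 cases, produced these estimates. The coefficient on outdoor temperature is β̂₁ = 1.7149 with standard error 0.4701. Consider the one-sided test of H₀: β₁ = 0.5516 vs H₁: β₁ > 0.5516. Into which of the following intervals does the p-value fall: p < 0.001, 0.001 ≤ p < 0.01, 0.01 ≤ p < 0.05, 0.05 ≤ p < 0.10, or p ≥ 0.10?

0.001 ≤ p < 0.01

t = (1.7149 − 0.5516) / 0.4701 = 2.475.
df = n − k − 1 = 298 − 3 − 1 = 294.
One-sided p = P(T_{294} > t) ≈ 0.0070.
So 0.001 ≤ p < 0.01.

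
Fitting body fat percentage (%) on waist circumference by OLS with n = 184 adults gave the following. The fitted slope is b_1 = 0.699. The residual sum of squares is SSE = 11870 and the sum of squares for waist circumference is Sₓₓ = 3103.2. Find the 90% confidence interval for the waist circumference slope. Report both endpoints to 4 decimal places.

MSE = SSE/(n − 2) = 11870/182 = 65.2198.
SE(b_1) = √(MSE/Sₓₓ) = √(65.2198/3103.2) = 0.144972.
df = n − 2 = 182.
t* = t_{0.05, 182} = 1.653269.
Margin = t* × SE = 1.653269 × 0.144972 = 0.239678.
CI: 0.699 ± 0.239678 → (0.4593, 0.9387).
With 90% confidence, each one-unit increase in waist circumference is associated with a change of between 0.4593 and 0.9387 % in body fat percentage.

(0.4593, 0.9387)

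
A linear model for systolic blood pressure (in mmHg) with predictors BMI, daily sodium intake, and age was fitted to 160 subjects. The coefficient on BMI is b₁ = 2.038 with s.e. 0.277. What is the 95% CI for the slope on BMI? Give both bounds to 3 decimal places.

(1.491, 2.585)

df = n − k − 1 = 160 − 3 − 1 = 156.
t* = t_{0.025, 156} = 1.975288.
Margin = t* × SE = 1.975288 × 0.277 = 0.54715.
CI: 2.038 ± 0.54715 → (1.491, 2.585).
With 95% confidence, each one-unit increase in BMI is associated with a change of between 1.491 and 2.585 mmHg in systolic blood pressure, holding the other predictors fixed.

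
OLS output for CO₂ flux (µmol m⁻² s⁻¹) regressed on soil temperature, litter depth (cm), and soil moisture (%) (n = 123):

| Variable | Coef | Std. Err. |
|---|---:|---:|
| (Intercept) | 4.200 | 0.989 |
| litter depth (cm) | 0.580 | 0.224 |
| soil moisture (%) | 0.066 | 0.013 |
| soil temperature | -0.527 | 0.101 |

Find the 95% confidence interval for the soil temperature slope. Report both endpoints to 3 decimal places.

(-0.727, -0.327)

Read off: b = -0.527, SE = 0.101 for soil temperature.
df = n − k − 1 = 123 − 3 − 1 = 119.
t* = t_{0.025, 119} = 1.9801.
Margin = t* × SE = 1.9801 × 0.101 = 0.19999.
CI: -0.527 ± 0.19999 → (-0.727, -0.327).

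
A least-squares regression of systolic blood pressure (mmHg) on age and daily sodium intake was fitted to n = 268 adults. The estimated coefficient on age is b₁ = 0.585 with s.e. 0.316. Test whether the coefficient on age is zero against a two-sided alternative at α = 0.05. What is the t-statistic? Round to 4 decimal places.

H₀: β₁ = 0 vs H₁: β₁ ≠ 0.
t = (b₁ − β₁⁰)/SE = 0.585 / 0.316 = 1.8513.
df = n − k − 1 = 268 − 2 − 1 = 265.
Two-sided p ≈ 0.0652, which is ≥ 0.05, so fail to reject H₀.
The data do not give significant evidence of an association between age and systolic blood pressure, after adjusting for the other predictors.

t = 1.8513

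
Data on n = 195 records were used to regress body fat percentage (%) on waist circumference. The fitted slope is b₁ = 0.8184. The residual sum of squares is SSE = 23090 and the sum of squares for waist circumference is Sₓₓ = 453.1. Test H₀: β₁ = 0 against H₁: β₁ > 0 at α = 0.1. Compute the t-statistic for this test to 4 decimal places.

t = 1.5927

MSE = SSE/(n − 2) = 23090/193 = 119.637.
SE(b₁) = √(MSE/Sₓₓ) = √(119.637/453.1) = 0.51385.
t = 0.8184 / 0.51385 = 1.5927.
df = n − 2 = 193.
One-sided p ≈ 0.0564, which is < 0.1, so reject H₀.
There is evidence that the true slope on waist circumference is positive.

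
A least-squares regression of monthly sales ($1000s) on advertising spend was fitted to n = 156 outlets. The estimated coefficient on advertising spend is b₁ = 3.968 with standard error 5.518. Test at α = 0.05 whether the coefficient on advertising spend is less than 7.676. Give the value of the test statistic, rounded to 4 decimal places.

t = -0.6720

H₀: β₁ = 7.676 vs H₁: β₁ < 7.676.
t = (b₁ − β₁⁰)/SE = (3.968 − 7.676) / 5.518 = -0.6720.
df = n − 2 = 156 − 2 = 154.
One-sided p ≈ 0.2513, which is ≥ 0.05, so fail to reject H₀.
The data do not give significant evidence that the true slope on advertising spend is below 7.676 $1000s per unit.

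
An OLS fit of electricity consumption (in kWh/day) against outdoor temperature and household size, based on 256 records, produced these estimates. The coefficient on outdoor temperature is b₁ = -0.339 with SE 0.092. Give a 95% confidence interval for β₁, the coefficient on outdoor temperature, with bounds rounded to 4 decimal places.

df = n − k − 1 = 256 − 2 − 1 = 253.
t* = t_{0.025, 253} = 1.969385.
Margin = t* × SE = 1.969385 × 0.092 = 0.181183.
CI: -0.339 ± 0.181183 → (-0.5202, -0.1578).
With 95% confidence, each one-unit increase in outdoor temperature is associated with a change of between -0.5202 and -0.1578 kWh/day in electricity consumption, holding the other predictors fixed.

(-0.5202, -0.1578)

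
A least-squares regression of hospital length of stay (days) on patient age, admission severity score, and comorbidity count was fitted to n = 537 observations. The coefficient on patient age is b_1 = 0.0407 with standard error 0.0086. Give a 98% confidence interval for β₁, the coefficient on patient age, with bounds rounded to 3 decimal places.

(0.021, 0.061)

df = n − k − 1 = 537 − 3 − 1 = 533.
t* = t_{0.01, 533} = 2.333364.
Margin = t* × SE = 2.333364 × 0.0086 = 0.02007.
CI: 0.0407 ± 0.02007 → (0.021, 0.061).
With 98% confidence, each one-unit increase in patient age is associated with a change of between 0.021 and 0.061 days in hospital length of stay, holding the other predictors fixed.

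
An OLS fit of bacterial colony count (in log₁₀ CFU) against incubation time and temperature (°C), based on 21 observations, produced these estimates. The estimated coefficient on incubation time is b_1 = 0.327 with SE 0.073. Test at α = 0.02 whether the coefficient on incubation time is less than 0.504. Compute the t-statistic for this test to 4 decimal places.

t = -2.4247

H₀: β₁ = 0.504 vs H₁: β₁ < 0.504.
t = (b_1 − β₁⁰)/SE = (0.327 − 0.504) / 0.073 = -2.4247.
df = n − k − 1 = 21 − 2 − 1 = 18.
One-sided p ≈ 0.0130, which is < 0.02, so reject H₀.
There is evidence that the true slope on incubation time is below 0.504 log₁₀ CFU per unit, holding the other predictors fixed.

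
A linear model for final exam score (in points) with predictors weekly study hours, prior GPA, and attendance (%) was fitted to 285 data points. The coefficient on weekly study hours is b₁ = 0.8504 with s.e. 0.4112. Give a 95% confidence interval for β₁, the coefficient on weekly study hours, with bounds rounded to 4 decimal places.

(0.0410, 1.6598)

df = n − k − 1 = 285 − 3 − 1 = 281.
t* = t_{0.025, 281} = 1.968442.
Margin = t* × SE = 1.968442 × 0.4112 = 0.809423.
CI: 0.8504 ± 0.809423 → (0.0410, 1.6598).
With 95% confidence, each one-unit increase in weekly study hours is associated with a change of between 0.0410 and 1.6598 points in final exam score, holding the other predictors fixed.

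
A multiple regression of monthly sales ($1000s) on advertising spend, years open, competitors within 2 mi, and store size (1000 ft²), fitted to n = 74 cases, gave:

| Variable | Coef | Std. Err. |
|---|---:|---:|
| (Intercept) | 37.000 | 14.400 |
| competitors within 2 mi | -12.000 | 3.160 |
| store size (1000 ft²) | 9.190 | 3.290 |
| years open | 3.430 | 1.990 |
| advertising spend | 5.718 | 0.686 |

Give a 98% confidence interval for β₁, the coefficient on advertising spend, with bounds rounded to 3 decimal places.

Read off: b = 5.718, SE = 0.686 for advertising spend.
df = n − k − 1 = 74 − 4 − 1 = 69.
t* = t_{0.01, 69} = 2.381615.
Margin = t* × SE = 2.381615 × 0.686 = 1.63379.
CI: 5.718 ± 1.63379 → (4.084, 7.352).

(4.084, 7.352)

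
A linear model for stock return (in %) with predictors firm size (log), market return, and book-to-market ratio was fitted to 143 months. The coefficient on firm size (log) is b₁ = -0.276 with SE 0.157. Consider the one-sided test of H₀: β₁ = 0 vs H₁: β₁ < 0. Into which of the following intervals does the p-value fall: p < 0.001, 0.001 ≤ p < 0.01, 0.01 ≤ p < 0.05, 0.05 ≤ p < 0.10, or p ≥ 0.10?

0.01 ≤ p < 0.05

t = -0.276 / 0.157 = -1.758.
df = n − k − 1 = 143 − 3 − 1 = 139.
One-sided p = P(T_{139} < t) ≈ 0.0405.
So 0.01 ≤ p < 0.05.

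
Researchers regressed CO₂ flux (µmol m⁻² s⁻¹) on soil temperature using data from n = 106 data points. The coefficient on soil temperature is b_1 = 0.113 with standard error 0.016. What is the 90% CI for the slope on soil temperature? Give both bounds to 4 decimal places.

(0.0864, 0.1396)

df = n − 2 = 106 − 2 = 104.
t* = t_{0.05, 104} = 1.659637.
Margin = t* × SE = 1.659637 × 0.016 = 0.026554.
CI: 0.113 ± 0.026554 → (0.0864, 0.1396).
With 90% confidence, each one-unit increase in soil temperature is associated with a change of between 0.0864 and 0.1396 µmol m⁻² s⁻¹ in CO₂ flux.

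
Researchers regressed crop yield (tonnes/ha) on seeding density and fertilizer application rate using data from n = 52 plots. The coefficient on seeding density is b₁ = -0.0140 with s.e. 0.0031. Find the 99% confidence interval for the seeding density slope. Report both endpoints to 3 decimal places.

(-0.022, -0.006)

df = n − k − 1 = 52 − 2 − 1 = 49.
t* = t_{0.005, 49} = 2.679952.
Margin = t* × SE = 2.679952 × 0.0031 = 0.00831.
CI: -0.0140 ± 0.00831 → (-0.022, -0.006).
With 99% confidence, each one-unit increase in seeding density is associated with a change of between -0.022 and -0.006 tonnes/ha in crop yield, holding the other predictors fixed.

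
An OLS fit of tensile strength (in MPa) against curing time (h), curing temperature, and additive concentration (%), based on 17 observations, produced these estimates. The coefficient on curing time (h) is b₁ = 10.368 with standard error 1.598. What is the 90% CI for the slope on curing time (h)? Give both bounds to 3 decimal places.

df = n − k − 1 = 17 − 3 − 1 = 13.
t* = t_{0.05, 13} = 1.770933.
Margin = t* × SE = 1.770933 × 1.598 = 2.82995.
CI: 10.368 ± 2.82995 → (7.538, 13.198).
With 90% confidence, each one-unit increase in curing time (h) is associated with a change of between 7.538 and 13.198 MPa in tensile strength, holding the other predictors fixed.

(7.538, 13.198)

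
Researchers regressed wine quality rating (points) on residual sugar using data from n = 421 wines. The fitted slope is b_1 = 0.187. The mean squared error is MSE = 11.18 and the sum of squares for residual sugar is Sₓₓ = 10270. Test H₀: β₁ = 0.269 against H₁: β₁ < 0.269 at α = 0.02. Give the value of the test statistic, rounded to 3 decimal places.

t = -2.485

SE(b_1) = √(MSE/Sₓₓ) = √(11.18/10270) = 0.0329941.
t = (0.187 − 0.269) / 0.0329941 = -2.485.
df = n − 2 = 419.
One-sided p ≈ 0.0067, which is < 0.02, so reject H₀.
There is evidence that the true slope on residual sugar is below 0.269 points per unit.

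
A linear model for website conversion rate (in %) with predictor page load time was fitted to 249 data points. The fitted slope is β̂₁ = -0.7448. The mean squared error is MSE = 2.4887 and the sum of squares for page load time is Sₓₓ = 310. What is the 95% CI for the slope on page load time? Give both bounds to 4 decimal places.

(-0.9213, -0.5683)

SE(β̂₁) = √(MSE/Sₓₓ) = √(2.4887/310) = 0.0895995.
df = n − 2 = 247.
t* = t_{0.025, 247} = 1.969615.
Margin = t* × SE = 1.969615 × 0.0895995 = 0.176476.
CI: -0.7448 ± 0.176476 → (-0.9213, -0.5683).
With 95% confidence, each one-unit increase in page load time is associated with a change of between -0.9213 and -0.5683 % in website conversion rate.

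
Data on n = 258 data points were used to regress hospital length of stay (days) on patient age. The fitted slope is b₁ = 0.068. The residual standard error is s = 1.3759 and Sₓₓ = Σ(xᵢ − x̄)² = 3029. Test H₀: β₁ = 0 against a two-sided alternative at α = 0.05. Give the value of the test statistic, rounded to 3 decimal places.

t = 2.720

SE(b₁) = s/√Sₓₓ = 1.3759/√3029 = 0.0249998.
t = 0.068 / 0.0249998 = 2.720.
df = n − 2 = 256.
Two-sided p ≈ 0.0070, which is < 0.05, so reject H₀.
There is evidence that patient age is associated with hospital length of stay.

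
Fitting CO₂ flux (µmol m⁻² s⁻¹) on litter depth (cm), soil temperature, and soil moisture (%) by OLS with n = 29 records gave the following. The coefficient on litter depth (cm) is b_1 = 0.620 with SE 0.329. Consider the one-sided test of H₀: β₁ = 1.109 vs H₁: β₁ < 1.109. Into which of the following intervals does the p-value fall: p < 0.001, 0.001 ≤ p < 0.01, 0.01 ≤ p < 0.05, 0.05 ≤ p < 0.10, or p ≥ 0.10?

t = (0.620 − 1.109) / 0.329 = -1.486.
df = n − k − 1 = 29 − 3 − 1 = 25.
One-sided p = P(T_{25} < t) ≈ 0.0748.
So 0.05 ≤ p < 0.10.

0.05 ≤ p < 0.10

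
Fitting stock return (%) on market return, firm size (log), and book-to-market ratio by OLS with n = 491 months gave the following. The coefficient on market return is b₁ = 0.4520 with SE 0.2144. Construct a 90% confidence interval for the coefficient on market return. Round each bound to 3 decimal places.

(0.099, 0.805)

df = n − k − 1 = 491 − 3 − 1 = 487.
t* = t_{0.05, 487} = 1.647989.
Margin = t* × SE = 1.647989 × 0.2144 = 0.35333.
CI: 0.4520 ± 0.35333 → (0.099, 0.805).
With 90% confidence, each one-unit increase in market return is associated with a change of between 0.099 and 0.805 % in stock return, holding the other predictors fixed.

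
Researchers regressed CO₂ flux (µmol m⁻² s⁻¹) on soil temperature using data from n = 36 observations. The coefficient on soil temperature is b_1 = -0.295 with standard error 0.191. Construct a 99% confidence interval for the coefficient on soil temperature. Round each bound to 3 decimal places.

(-0.816, 0.226)

df = n − 2 = 36 − 2 = 34.
t* = t_{0.005, 34} = 2.728394.
Margin = t* × SE = 2.728394 × 0.191 = 0.52112.
CI: -0.295 ± 0.52112 → (-0.816, 0.226).
With 99% confidence, each one-unit increase in soil temperature is associated with a change of between -0.816 and 0.226 µmol m⁻² s⁻¹ in CO₂ flux.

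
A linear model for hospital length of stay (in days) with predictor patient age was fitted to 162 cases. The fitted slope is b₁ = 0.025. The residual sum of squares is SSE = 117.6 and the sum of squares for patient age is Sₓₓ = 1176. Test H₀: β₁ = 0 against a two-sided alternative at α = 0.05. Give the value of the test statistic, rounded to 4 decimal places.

t = 1.0000

MSE = SSE/(n − 2) = 117.6/160 = 0.735.
SE(b₁) = √(MSE/Sₓₓ) = √(0.735/1176) = 0.025.
t = 0.025 / 0.025 = 1.0000.
df = n − 2 = 160.
Two-sided p ≈ 0.3188, which is ≥ 0.05, so fail to reject H₀.
The data do not give significant evidence of an association between patient age and hospital length of stay.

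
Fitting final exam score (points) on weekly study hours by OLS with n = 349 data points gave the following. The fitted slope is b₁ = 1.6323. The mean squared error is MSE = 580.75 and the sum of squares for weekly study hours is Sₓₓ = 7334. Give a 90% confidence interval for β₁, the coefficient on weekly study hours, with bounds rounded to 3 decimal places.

(1.168, 2.096)

SE(b₁) = √(MSE/Sₓₓ) = √(580.75/7334) = 0.2814.
df = n − 2 = 347.
t* = t_{0.05, 347} = 1.649257.
Margin = t* × SE = 1.649257 × 0.2814 = 0.46410.
CI: 1.6323 ± 0.46410 → (1.168, 2.096).
With 90% confidence, each one-unit increase in weekly study hours is associated with a change of between 1.168 and 2.096 points in final exam score.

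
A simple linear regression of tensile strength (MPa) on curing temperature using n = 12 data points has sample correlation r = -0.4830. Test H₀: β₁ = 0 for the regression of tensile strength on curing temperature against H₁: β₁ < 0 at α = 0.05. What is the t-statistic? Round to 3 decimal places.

t = r·√(n − 2)/√(1 − r²) = -0.4830·√10/√0.766711 = -1.744.
df = n − 2 = 10.
One-sided p ≈ 0.0558, which is ≥ 0.05, so fail to reject H₀.
The data do not give significant evidence of a linear association between curing temperature and tensile strength.

t = -1.744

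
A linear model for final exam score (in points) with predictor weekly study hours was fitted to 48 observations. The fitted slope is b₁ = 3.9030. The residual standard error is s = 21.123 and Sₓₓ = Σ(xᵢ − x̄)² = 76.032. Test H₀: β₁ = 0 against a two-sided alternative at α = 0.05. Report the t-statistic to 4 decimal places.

SE(b₁) = s/√Sₓₓ = 21.123/√76.032 = 2.42246.
t = 3.9030 / 2.42246 = 1.6112.
df = n − 2 = 46.
Two-sided p ≈ 0.1140, which is ≥ 0.05, so fail to reject H₀.
The data do not give significant evidence of an association between weekly study hours and final exam score.

t = 1.6112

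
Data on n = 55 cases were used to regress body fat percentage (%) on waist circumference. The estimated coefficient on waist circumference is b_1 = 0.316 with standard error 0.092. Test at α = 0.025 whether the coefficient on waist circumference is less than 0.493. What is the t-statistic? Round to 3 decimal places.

H₀: β₁ = 0.493 vs H₁: β₁ < 0.493.
t = (b_1 − β₁⁰)/SE = (0.316 − 0.493) / 0.092 = -1.924.
df = n − 2 = 55 − 2 = 53.
One-sided p ≈ 0.0299, which is ≥ 0.025, so fail to reject H₀.
The data do not give significant evidence that the true slope on waist circumference is below 0.493 % per unit.

t = -1.924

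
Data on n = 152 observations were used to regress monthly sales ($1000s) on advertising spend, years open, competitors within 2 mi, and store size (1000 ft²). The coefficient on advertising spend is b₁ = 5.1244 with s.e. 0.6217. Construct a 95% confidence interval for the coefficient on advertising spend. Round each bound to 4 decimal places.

df = n − k − 1 = 152 − 4 − 1 = 147.
t* = t_{0.025, 147} = 1.976233.
Margin = t* × SE = 1.976233 × 0.6217 = 1.228624.
CI: 5.1244 ± 1.228624 → (3.8958, 6.3530).
With 95% confidence, each one-unit increase in advertising spend is associated with a change of between 3.8958 and 6.3530 $1000s in monthly sales, holding the other predictors fixed.

(3.8958, 6.3530)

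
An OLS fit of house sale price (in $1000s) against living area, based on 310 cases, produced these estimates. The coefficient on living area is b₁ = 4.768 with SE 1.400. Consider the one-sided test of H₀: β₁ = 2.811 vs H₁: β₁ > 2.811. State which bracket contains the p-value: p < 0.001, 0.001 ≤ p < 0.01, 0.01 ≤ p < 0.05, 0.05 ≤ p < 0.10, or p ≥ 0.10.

0.05 ≤ p < 0.10

t = (4.768 − 2.811) / 1.400 = 1.398.
df = n − 2 = 310 − 2 = 308.
One-sided p = P(T_{308} > t) ≈ 0.0816.
So 0.05 ≤ p < 0.10.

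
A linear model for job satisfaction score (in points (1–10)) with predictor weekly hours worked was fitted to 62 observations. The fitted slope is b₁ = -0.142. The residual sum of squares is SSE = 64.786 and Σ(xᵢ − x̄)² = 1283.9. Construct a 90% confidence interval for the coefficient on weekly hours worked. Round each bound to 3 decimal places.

MSE = SSE/(n − 2) = 64.786/60 = 1.07977.
SE(b₁) = √(MSE/Sₓₓ) = √(1.07977/1283.9) = 0.0290001.
df = n − 2 = 60.
t* = t_{0.05, 60} = 1.670649.
Margin = t* × SE = 1.670649 × 0.0290001 = 0.04845.
CI: -0.142 ± 0.04845 → (-0.190, -0.094).
With 90% confidence, each one-unit increase in weekly hours worked is associated with a change of between -0.190 and -0.094 points (1–10) in job satisfaction score.

(-0.190, -0.094)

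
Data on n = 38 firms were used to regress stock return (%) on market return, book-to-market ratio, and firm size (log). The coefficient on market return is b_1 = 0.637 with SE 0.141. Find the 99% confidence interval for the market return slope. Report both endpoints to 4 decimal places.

df = n − k − 1 = 38 − 3 − 1 = 34.
t* = t_{0.005, 34} = 2.728394.
Margin = t* × SE = 2.728394 × 0.141 = 0.384704.
CI: 0.637 ± 0.384704 → (0.2523, 1.0217).
With 99% confidence, each one-unit increase in market return is associated with a change of between 0.2523 and 1.0217 % in stock return, holding the other predictors fixed.

(0.2523, 1.0217)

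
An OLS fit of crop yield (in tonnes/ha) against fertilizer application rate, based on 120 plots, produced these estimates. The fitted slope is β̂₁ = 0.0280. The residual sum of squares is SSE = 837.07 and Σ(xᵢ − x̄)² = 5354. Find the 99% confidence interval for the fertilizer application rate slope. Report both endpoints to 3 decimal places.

(-0.067, 0.123)

MSE = SSE/(n − 2) = 837.07/118 = 7.09381.
SE(β̂₁) = √(MSE/Sₓₓ) = √(7.09381/5354) = 0.0363999.
df = n − 2 = 118.
t* = t_{0.005, 118} = 2.618137.
Margin = t* × SE = 2.618137 × 0.0363999 = 0.09530.
CI: 0.0280 ± 0.09530 → (-0.067, 0.123).
With 99% confidence, each one-unit increase in fertilizer application rate is associated with a change of between -0.067 and 0.123 tonnes/ha in crop yield.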